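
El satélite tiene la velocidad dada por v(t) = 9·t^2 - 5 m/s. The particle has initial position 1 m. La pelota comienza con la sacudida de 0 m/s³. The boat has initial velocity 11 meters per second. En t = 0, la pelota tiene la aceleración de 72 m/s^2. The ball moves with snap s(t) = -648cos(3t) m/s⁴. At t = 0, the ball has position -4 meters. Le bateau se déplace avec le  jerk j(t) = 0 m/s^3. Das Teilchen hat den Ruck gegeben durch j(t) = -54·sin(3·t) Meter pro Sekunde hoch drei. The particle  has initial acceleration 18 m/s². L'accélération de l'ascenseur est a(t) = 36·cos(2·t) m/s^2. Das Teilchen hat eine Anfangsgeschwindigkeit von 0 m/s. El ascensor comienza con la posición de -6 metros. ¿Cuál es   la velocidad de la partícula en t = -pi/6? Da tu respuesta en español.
Para resolver esto, necesitamos tomar 2 integrales de nuestra ecuación de la sacudida j(t) = -54·sin(3·t). La antiderivada de la sacudida es la aceleración. Usando a(0) = 18, obtenemos a(t) = 18·cos(3·t). Tomando ∫a(t)dt y aplicando v(0) = 0, encontramos v(t) = 6·sin(3·t). Usando v(t) = 6·sin(3·t) y sustituyendo t = -pi/6, encontramos v = -6.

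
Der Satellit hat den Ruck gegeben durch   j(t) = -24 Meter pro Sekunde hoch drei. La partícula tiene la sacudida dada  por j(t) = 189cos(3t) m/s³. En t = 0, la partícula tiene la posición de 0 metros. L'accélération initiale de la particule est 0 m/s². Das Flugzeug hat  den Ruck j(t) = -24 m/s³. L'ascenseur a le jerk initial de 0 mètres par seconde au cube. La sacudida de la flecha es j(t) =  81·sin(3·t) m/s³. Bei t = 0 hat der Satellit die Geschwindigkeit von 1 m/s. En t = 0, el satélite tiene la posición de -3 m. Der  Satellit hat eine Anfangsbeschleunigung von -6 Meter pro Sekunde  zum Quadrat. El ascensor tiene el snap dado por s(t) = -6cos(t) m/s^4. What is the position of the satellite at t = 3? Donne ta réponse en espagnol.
Debemos encontrar la antiderivada de nuestra ecuación de la sacudida j(t) = -24 3 veces. Integrando la sacudida y usando la condición inicial a(0) = -6, obtenemos a(t) = -24·t - 6. Tomando ∫a(t)dt y aplicando v(0) = 1, encontramos v(t) = -12·t^2 - 6·t + 1. La antiderivada de la velocidad, con x(0) = -3, da la posición: x(t) = -4·t^3 - 3·t^2 + t - 3. Tenemos la posición x(t) = -4·t^3 - 3·t^2 + t - 3. Sustituyendo t = 3: x(3) = -135.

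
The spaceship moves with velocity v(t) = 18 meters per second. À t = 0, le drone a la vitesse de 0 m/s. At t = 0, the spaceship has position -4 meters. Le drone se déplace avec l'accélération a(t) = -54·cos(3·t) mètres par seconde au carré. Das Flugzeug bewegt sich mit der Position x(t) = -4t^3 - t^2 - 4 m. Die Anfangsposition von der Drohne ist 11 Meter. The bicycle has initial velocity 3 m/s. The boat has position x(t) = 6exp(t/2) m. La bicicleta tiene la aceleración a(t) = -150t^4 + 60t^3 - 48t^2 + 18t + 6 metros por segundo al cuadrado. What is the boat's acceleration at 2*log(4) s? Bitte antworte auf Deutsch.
Wir müssen unsere Gleichung für die Position x(t) = 6·exp(t/2) 2-mal ableiten. Durch Ableiten von der Position erhalten wir die Geschwindigkeit: v(t) = 3·exp(t/2). Durch Ableiten von der Geschwindigkeit erhalten wir die Beschleunigung: a(t) = 3·exp(t/2)/2. Mit a(t) = 3·exp(t/2)/2 und Einsetzen von t = 2*log(4), finden wir a = 6.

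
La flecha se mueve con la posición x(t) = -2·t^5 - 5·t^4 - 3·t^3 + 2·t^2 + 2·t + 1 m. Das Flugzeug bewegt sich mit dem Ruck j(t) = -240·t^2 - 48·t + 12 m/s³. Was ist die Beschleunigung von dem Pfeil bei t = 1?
Um dies zu lösen, müssen wir 2 Ableitungen unserer Gleichung für die Position x(t) = -2·t^5 - 5·t^4 - 3·t^3 + 2·t^2 + 2·t + 1 nehmen. Die Ableitung von der Position ergibt die Geschwindigkeit: v(t) = -10·t^4 - 20·t^3 - 9·t^2 + 4·t + 2. Durch Ableiten von der Geschwindigkeit erhalten wir die Beschleunigung: a(t) = -40·t^3 - 60·t^2 - 18·t + 4. Mit a(t) = -40·t^3 - 60·t^2 - 18·t + 4 und Einsetzen von t = 1, finden wir a = -114.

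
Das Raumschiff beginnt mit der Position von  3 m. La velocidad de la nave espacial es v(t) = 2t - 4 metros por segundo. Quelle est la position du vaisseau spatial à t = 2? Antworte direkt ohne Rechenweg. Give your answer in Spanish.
La posición en t = 2 es x = -1.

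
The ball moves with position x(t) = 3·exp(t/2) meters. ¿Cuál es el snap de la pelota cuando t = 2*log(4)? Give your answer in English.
To solve this, we need to take 4 derivatives of our position equation x(t) = 3·exp(t/2). Differentiating position, we get velocity: v(t) = 3·exp(t/2)/2. Differentiating velocity, we get acceleration: a(t) = 3·exp(t/2)/4. The derivative of acceleration gives jerk: j(t) = 3·exp(t/2)/8. The derivative of jerk gives snap: s(t) = 3·exp(t/2)/16. We have snap s(t) = 3·exp(t/2)/16. Substituting t = 2*log(4): s(2*log(4)) = 3/4.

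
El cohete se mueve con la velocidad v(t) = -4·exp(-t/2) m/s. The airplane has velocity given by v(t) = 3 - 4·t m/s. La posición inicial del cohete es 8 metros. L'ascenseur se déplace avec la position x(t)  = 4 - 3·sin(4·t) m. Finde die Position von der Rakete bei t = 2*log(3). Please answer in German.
Wir müssen unsere Gleichung für die Geschwindigkeit v(t) = -4·exp(-t/2) 1-mal integrieren. Die Stammfunktion von der Geschwindigkeit ist die Position. Mit x(0) = 8 erhalten wir x(t) = 8·exp(-t/2). Aus der Gleichung für die Position x(t) = 8·exp(-t/2), setzen wir t = 2*log(3) ein und erhalten x = 8/3.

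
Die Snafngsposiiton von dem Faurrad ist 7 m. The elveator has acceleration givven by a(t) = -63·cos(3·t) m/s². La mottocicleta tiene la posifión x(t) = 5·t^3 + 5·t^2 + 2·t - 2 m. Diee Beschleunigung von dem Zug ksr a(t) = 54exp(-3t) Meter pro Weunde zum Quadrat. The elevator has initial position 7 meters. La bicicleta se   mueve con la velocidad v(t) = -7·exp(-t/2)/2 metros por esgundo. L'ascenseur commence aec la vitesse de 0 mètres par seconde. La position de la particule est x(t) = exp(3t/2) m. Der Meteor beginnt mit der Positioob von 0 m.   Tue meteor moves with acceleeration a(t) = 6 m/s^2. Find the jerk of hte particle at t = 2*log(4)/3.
Starting from position x(t) = exp(3·t/2), we take 3 derivatives. Taking d/dt of x(t), we find v(t) = 3·exp(3·t/2)/2. Differentiating velocity, we get acceleration: a(t) = 9·exp(3·t/2)/4. Taking d/dt of a(t), we find j(t) = 27·exp(3·t/2)/8. We have jerk j(t) = 27·exp(3·t/2)/8. Substituting t = 2*log(4)/3: j(2*log(4)/3) = 27/2.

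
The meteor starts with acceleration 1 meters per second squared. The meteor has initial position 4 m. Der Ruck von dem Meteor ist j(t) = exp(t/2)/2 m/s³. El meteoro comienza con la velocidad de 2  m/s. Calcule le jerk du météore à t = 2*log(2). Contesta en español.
Tenemos la sacudida j(t) = exp(t/2)/2. Sustituyendo t = 2*log(2): j(2*log(2)) = 1.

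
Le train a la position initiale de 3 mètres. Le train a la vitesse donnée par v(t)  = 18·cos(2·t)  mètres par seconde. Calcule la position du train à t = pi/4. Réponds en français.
Nous devons intégrer notre équation de la vitesse v(t) = 18·cos(2·t) 1 fois. L'intégrale de la vitesse est la position. En utilisant x(0) = 3, nous obtenons x(t) = 9·sin(2·t) + 3. De l'équation de la position x(t) = 9·sin(2·t) + 3, nous substituons t = pi/4 pour obtenir x = 12.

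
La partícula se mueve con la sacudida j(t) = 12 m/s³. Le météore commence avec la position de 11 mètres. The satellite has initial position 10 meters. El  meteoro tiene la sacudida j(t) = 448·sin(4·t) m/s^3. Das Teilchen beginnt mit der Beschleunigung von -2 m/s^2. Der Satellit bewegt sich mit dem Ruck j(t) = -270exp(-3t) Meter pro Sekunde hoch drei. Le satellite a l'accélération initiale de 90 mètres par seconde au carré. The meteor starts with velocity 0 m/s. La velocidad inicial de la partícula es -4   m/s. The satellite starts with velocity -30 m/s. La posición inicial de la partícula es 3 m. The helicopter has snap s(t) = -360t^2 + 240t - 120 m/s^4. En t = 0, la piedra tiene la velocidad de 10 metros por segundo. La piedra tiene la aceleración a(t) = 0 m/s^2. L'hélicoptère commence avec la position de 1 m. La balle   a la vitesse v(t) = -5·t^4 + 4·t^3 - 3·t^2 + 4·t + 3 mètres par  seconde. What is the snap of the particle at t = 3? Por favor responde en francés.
Pour résoudre ceci, nous devons prendre 1 dérivée de notre équation du jerk j(t) = 12. En dérivant le jerk, nous obtenons le snap: s(t) = 0. De l'équation du snap s(t) = 0, nous substituons t = 3 pour obtenir s = 0.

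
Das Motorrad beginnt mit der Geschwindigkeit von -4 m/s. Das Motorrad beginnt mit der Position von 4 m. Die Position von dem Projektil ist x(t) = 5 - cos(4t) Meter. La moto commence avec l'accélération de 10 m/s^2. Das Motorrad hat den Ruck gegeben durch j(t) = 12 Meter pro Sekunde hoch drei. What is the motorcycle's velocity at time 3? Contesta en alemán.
Ausgehend von dem Ruck j(t) = 12, nehmen wir 2 Integrale. Durch Integration von dem Ruck und Verwendung der Anfangsbedingung a(0) = 10, erhalten wir a(t) = 12·t + 10. Mit ∫a(t)dt und Anwendung von v(0) = -4, finden wir v(t) = 6·t^2 + 10·t - 4. Wir haben die Geschwindigkeit v(t) = 6·t^2 + 10·t - 4. Durch Einsetzen von t = 3: v(3) = 80.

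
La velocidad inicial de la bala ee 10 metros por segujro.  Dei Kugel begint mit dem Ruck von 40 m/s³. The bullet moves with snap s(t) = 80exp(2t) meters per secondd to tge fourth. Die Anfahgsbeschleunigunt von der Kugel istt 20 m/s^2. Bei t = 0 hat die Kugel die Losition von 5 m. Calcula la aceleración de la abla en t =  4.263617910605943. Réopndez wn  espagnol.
Partiendo del snap s(t) = 80·exp(2·t), tomamos 2 integrales. Integrando el snap y usando la condición inicial j(0) = 40, obtenemos j(t) = 40·exp(2·t). Tomando ∫j(t)dt y aplicando a(0) = 20, encontramos a(t) = 20·exp(2·t). Usando a(t) = 20·exp(2·t) y sustituyendo t = 4.263617910605943, encontramos a = 101009.322623418.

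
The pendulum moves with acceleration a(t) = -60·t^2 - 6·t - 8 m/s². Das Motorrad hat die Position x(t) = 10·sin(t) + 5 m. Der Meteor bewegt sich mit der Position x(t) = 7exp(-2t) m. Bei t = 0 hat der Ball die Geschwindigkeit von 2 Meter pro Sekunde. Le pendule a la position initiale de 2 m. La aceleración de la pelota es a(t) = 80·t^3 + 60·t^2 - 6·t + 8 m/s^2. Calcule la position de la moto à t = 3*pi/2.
Nous avons la position x(t) = 10·sin(t) + 5. En substituant t = 3*pi/2: x(3*pi/2) = -5.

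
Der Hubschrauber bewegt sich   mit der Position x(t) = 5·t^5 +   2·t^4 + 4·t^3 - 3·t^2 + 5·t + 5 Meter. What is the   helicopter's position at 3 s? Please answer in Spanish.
De la ecuación de la posición x(t) = 5·t^5 + 2·t^4 + 4·t^3 - 3·t^2 + 5·t + 5, sustituimos t = 3 para obtener x = 1478.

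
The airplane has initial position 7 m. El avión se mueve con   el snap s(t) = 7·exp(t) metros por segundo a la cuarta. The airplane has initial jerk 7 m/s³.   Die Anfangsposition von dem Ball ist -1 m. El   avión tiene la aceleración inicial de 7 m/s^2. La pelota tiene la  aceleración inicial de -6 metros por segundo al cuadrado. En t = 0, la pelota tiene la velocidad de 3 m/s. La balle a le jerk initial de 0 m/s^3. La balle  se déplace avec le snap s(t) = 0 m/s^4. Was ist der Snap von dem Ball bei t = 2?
Aus der Gleichung für den Snap s(t) = 0, setzen wir t = 2 ein und erhalten s = 0.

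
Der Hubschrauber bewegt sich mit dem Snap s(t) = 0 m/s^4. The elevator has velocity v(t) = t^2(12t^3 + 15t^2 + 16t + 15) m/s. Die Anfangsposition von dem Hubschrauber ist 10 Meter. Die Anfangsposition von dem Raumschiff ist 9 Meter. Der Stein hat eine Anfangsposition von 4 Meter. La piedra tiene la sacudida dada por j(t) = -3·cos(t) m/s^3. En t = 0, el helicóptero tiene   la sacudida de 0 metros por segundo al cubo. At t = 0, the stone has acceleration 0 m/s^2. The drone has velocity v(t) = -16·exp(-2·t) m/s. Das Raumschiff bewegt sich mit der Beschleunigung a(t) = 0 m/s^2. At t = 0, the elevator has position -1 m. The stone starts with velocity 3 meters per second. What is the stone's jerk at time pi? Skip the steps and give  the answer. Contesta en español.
La sacudida en t = pi es j = 3.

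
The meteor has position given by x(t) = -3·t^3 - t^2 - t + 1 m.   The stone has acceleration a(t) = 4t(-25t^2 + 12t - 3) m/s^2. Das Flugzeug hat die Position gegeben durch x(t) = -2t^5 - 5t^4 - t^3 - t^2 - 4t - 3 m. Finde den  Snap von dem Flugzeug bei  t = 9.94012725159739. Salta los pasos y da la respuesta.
Bei t = 9.94012725159739, s = -2505.63054038337.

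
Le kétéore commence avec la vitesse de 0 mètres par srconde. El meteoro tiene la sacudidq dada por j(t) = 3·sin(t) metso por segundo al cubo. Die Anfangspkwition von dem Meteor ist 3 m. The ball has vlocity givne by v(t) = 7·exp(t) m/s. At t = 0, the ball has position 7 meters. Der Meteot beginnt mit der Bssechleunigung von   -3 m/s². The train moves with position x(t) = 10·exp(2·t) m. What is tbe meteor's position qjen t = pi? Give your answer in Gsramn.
Ausgehend von dem Ruck j(t) = 3·sin(t), nehmen wir 3 Integrale. Mit ∫j(t)dt und Anwendung von a(0) = -3, finden wir a(t) = -3·cos(t). Das Integral von der Beschleunigung, mit v(0) = 0, ergibt die Geschwindigkeit: v(t) = -3·sin(t). Mit ∫v(t)dt und Anwendung von x(0) = 3, finden wir x(t) = 3·cos(t). Mit x(t) = 3·cos(t) und Einsetzen von t = pi, finden wir x = -3.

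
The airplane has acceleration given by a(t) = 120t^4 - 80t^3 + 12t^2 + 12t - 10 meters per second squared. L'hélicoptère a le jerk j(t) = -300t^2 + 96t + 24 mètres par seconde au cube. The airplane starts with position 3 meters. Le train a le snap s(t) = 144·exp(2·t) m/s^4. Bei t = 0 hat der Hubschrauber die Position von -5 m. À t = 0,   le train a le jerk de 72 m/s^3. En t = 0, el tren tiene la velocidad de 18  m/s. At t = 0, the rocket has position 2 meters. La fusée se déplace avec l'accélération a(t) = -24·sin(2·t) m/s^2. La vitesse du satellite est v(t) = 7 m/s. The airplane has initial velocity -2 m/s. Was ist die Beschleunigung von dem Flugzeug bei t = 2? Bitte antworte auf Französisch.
En utilisant a(t) = 120·t^4 - 80·t^3 + 12·t^2 + 12·t - 10 et en substituant t = 2, nous trouvons a = 1342.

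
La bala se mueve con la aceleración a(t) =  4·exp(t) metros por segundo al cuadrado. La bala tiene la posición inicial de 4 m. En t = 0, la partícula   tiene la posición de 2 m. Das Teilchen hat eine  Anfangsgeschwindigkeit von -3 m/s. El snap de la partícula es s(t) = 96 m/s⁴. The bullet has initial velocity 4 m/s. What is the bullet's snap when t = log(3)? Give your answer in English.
We must differentiate our acceleration equation a(t) = 4·exp(t) 2 times. Differentiating acceleration, we get jerk: j(t) = 4·exp(t). The derivative of jerk gives snap: s(t) = 4·exp(t). From the given snap equation s(t) = 4·exp(t), we substitute t = log(3) to get s = 12.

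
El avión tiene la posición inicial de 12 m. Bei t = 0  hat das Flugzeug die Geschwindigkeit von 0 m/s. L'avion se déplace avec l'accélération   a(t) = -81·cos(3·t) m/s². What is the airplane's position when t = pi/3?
We must find the integral of our acceleration equation a(t) = -81·cos(3·t) 2 times. The integral of acceleration is velocity. Using v(0) = 0, we get v(t) = -27·sin(3·t). The antiderivative of velocity, with x(0) = 12, gives position: x(t) = 9·cos(3·t) + 3. From the given position equation x(t) = 9·cos(3·t) + 3, we substitute t = pi/3 to get x = -6.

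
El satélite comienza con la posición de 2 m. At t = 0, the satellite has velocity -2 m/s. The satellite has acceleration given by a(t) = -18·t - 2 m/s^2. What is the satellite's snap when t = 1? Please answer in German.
Ausgehend von der Beschleunigung a(t) = -18·t - 2, nehmen wir 2 Ableitungen. Durch Ableiten von der Beschleunigung erhalten wir den Ruck: j(t) = -18. Durch Ableiten von dem Ruck erhalten wir den Snap: s(t) = 0. Aus der Gleichung für den Snap s(t) = 0, setzen wir t = 1 ein und erhalten s = 0.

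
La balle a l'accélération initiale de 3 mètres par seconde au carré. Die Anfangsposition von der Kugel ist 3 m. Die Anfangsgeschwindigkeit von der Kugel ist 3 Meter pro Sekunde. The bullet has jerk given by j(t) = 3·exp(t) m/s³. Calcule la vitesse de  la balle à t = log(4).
Pour résoudre ceci, nous devons prendre 2 intégrales de notre équation du jerk j(t) = 3·exp(t). La primitive du jerk est l'accélération. En utilisant a(0) = 3, nous obtenons a(t) = 3·exp(t). La primitive de l'accélération est la vitesse. En utilisant v(0) = 3, nous obtenons v(t) = 3·exp(t). De l'équation de la vitesse v(t) = 3·exp(t), nous substituons t = log(4) pour obtenir v = 12.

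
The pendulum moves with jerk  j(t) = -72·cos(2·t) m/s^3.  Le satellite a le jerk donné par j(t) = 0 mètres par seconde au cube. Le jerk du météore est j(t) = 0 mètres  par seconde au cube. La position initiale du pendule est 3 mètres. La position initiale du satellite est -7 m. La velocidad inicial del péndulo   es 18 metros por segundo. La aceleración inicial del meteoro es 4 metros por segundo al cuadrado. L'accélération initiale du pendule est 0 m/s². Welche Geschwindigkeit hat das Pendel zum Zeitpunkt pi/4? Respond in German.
Ausgehend von dem Ruck j(t) = -72·cos(2·t), nehmen wir 2 Stammfunktionen. Durch Integration von dem Ruck und Verwendung der Anfangsbedingung a(0) = 0, erhalten wir a(t) = -36·sin(2·t). Mit ∫a(t)dt und Anwendung von v(0) = 18, finden wir v(t) = 18·cos(2·t). Wir haben die Geschwindigkeit v(t) = 18·cos(2·t). Durch Einsetzen von t = pi/4: v(pi/4) = 0.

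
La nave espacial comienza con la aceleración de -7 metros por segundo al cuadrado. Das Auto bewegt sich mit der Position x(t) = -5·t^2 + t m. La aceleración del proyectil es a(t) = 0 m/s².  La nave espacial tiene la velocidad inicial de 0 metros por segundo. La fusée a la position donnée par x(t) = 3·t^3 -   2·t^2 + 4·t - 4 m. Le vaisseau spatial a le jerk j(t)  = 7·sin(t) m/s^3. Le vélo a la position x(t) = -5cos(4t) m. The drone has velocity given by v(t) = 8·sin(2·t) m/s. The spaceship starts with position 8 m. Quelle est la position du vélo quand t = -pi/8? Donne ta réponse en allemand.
Wir haben die Position x(t) = -5·cos(4·t). Durch Einsetzen von t = -pi/8: x(-pi/8) = 0.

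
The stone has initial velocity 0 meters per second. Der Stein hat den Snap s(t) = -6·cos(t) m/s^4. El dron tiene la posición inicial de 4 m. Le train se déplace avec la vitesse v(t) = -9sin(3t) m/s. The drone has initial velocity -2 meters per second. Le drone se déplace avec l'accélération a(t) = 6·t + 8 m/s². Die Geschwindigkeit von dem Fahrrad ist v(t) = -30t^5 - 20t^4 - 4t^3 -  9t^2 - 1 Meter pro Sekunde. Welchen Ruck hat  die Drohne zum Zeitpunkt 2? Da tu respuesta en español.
Partiendo de la aceleración a(t) = 6·t + 8, tomamos 1 derivada. La derivada de la aceleración da la sacudida: j(t) = 6. Usando j(t) = 6 y sustituyendo t = 2, encontramos j = 6.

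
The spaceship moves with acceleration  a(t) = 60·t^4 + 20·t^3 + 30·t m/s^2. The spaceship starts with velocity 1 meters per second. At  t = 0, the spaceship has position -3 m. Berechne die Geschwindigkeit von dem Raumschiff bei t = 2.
Wir müssen das Integral unserer Gleichung für die Beschleunigung a(t) = 60·t^4 + 20·t^3 + 30·t 1-mal finden. Durch Integration von der Beschleunigung und Verwendung der Anfangsbedingung v(0) = 1, erhalten wir v(t) = 12·t^5 + 5·t^4 + 15·t^2 + 1. Mit v(t) = 12·t^5 + 5·t^4 + 15·t^2 + 1 und Einsetzen von t = 2, finden wir v = 525.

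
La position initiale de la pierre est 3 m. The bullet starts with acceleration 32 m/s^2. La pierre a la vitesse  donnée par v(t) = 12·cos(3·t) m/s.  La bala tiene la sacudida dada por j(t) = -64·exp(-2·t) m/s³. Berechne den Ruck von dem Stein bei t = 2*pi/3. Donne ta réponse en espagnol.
Partiendo de la velocidad v(t) = 12·cos(3·t), tomamos 2 derivadas. Derivando la velocidad, obtenemos la aceleración: a(t) = -36·sin(3·t). Tomando d/dt de a(t), encontramos j(t) = -108·cos(3·t). Tenemos la sacudida j(t) = -108·cos(3·t). Sustituyendo t = 2*pi/3: j(2*pi/3) = -108.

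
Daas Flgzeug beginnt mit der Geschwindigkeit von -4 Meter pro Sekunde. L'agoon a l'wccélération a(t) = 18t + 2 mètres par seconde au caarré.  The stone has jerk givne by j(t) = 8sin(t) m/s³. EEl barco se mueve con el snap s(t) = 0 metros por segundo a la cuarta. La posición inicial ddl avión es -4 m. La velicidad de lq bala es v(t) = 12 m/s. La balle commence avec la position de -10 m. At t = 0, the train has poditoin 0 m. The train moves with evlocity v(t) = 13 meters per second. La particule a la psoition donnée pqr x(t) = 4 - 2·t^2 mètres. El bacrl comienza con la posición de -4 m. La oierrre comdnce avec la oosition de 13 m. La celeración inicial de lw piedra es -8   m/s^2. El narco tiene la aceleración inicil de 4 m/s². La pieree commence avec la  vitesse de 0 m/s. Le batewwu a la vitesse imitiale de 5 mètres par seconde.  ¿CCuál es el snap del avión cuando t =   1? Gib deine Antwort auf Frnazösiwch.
Pour résoudre ceci, nous devons prendre 2 dérivées de notre équation de l'accélération a(t) = 18·t + 2. En dérivant l'accélération, nous obtenons le jerk: j(t) = 18. En prenant d/dt de j(t), nous trouvons s(t) = 0. Nous avons le snap s(t) = 0. En substituant t = 1: s(1) = 0.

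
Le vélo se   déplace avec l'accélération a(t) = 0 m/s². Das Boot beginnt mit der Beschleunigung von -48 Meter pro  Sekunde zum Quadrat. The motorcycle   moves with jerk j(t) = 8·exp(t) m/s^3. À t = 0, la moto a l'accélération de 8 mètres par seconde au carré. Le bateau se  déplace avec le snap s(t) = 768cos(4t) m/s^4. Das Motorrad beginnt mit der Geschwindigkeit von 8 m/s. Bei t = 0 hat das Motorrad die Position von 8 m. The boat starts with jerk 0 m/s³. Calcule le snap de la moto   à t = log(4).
Nous devons dériver notre équation du jerk j(t) = 8·exp(t) 1 fois. En dérivant le jerk, nous obtenons le snap: s(t) = 8·exp(t). Nous avons le snap s(t) = 8·exp(t). En substituant t = log(4): s(log(4)) = 32.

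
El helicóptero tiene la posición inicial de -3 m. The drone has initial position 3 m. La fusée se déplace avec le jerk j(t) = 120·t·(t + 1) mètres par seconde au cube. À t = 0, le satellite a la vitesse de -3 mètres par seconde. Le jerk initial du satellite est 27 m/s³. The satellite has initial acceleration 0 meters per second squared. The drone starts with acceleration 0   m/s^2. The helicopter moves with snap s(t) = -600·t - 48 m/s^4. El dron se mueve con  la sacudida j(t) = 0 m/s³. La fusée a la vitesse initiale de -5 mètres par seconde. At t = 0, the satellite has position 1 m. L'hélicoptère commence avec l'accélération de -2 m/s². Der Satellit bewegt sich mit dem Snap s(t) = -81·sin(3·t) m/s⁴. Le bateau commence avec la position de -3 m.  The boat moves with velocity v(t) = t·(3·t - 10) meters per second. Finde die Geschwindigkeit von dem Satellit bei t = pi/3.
Wir müssen unsere Gleichung für den Snap s(t) = -81·sin(3·t) 3-mal integrieren. Durch Integration von dem Snap und Verwendung der Anfangsbedingung j(0) = 27, erhalten wir j(t) = 27·cos(3·t). Mit ∫j(t)dt und Anwendung von a(0) = 0, finden wir a(t) = 9·sin(3·t). Mit ∫a(t)dt und Anwendung von v(0) = -3, finden wir v(t) = -3·cos(3·t). Wir haben die Geschwindigkeit v(t) = -3·cos(3·t). Durch Einsetzen von t = pi/3: v(pi/3) = 3.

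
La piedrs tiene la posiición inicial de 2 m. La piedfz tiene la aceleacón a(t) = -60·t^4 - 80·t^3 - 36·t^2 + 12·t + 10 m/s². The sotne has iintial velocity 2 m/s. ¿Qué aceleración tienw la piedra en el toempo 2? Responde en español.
Tenemos la aceleración a(t) = -60·t^4 - 80·t^3 - 36·t^2 + 12·t + 10. Sustituyendo t = 2: a(2) = -1710.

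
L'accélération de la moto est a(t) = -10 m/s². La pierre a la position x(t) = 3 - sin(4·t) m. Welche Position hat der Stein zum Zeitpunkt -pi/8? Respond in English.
We have position x(t) = 3 - sin(4·t). Substituting t = -pi/8: x(-pi/8) = 4.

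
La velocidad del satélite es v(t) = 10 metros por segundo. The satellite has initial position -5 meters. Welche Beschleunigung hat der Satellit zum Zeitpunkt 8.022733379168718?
Um dies zu lösen, müssen wir 1 Ableitung unserer Gleichung für die Geschwindigkeit v(t) = 10 nehmen. Durch Ableiten von der Geschwindigkeit erhalten wir die Beschleunigung: a(t) = 0. Mit a(t) = 0 und Einsetzen von t = 8.022733379168718, finden wir a = 0.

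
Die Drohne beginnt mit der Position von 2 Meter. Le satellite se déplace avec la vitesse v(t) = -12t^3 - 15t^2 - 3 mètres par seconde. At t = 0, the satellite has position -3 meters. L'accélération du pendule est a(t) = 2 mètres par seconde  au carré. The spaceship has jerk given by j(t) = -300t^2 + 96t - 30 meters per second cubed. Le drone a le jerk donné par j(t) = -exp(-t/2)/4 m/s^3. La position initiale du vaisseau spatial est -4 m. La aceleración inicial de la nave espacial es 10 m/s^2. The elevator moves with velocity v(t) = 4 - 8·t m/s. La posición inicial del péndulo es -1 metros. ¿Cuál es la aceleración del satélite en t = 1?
Debemos derivar nuestra ecuación de la velocidad v(t) = -12·t^3 - 15·t^2 - 3 1 vez. Derivando la velocidad, obtenemos la aceleración: a(t) = -36·t^2 - 30·t. De la ecuación de la aceleración a(t) = -36·t^2 - 30·t, sustituimos t = 1 para obtener a = -66.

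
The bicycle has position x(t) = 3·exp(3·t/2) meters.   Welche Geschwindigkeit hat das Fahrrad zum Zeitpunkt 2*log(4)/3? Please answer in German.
Wir müssen unsere Gleichung für die Position x(t) = 3·exp(3·t/2) 1-mal ableiten. Mit d/dt von x(t) finden wir v(t) = 9·exp(3·t/2)/2. Aus der Gleichung für die Geschwindigkeit v(t) = 9·exp(3·t/2)/2, setzen wir t = 2*log(4)/3 ein und erhalten v = 18.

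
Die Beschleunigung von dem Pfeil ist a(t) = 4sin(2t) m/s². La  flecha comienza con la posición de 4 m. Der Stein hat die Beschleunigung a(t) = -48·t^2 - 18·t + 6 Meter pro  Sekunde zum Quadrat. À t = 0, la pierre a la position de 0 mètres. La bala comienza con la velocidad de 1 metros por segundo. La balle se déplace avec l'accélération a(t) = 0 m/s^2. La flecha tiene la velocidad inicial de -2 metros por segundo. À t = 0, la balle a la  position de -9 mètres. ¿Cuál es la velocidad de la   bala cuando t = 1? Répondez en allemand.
Wir müssen die Stammfunktion unserer Gleichung für die Beschleunigung a(t) = 0 1-mal finden. Die Stammfunktion von der Beschleunigung ist die Geschwindigkeit. Mit v(0) = 1 erhalten wir v(t) = 1. Mit v(t) = 1 und Einsetzen von t = 1, finden wir v = 1.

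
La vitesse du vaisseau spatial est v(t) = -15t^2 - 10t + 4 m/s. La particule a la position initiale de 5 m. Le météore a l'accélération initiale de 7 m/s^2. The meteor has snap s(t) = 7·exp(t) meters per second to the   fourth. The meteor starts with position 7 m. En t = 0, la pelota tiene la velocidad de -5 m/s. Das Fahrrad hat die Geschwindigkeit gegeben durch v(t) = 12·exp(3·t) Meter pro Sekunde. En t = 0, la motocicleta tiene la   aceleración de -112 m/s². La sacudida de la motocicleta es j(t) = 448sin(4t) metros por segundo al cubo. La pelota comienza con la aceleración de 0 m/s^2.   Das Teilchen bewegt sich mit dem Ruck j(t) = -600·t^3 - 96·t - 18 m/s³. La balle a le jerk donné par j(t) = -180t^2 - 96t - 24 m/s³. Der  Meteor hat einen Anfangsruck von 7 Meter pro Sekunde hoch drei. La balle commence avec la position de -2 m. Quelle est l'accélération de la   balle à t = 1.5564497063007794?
Nous devons intégrer notre équation du jerk j(t) = -180·t^2 - 96·t - 24 1 fois. En prenant ∫j(t)dt et en appliquant a(0) = 0, nous trouvons a(t) = 12·t·(-5·t^2 - 4·t - 2). Nous avons l'accélération a(t) = 12·t·(-5·t^2 - 4·t - 2). En substituant t = 1.5564497063007794: a(1.5564497063007794) = -379.869803615132.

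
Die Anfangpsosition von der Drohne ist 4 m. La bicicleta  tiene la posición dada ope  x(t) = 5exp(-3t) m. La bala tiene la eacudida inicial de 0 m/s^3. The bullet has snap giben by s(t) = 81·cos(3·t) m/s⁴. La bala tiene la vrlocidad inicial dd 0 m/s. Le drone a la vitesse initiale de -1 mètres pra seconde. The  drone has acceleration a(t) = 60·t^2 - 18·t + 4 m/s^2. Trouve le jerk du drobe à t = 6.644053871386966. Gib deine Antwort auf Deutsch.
Um dies zu lösen, müssen wir 1 Ableitung unserer Gleichung für die Beschleunigung a(t) = 60·t^2 - 18·t + 4 nehmen. Mit d/dt von a(t) finden wir j(t) = 120·t - 18. Mit j(t) = 120·t - 18 und Einsetzen von t = 6.644053871386966, finden wir j = 779.286464566436.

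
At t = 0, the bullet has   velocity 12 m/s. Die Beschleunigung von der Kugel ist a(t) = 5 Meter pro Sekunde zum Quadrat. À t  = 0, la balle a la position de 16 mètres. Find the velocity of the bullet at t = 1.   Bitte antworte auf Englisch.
We need to integrate our acceleration equation a(t) = 5 1 time. Integrating acceleration and using the initial condition v(0) = 12, we get v(t) = 5·t + 12. From the given velocity equation v(t) = 5·t + 12, we substitute t = 1 to get v = 17.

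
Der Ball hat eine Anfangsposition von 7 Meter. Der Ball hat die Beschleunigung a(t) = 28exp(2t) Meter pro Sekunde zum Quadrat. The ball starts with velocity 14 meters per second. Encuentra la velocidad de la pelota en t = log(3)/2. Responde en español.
Debemos encontrar la antiderivada de nuestra ecuación de la aceleración a(t) = 28·exp(2·t) 1 vez. Tomando ∫a(t)dt y aplicando v(0) = 14, encontramos v(t) = 14·exp(2·t). Tenemos la velocidad v(t) = 14·exp(2·t). Sustituyendo t = log(3)/2: v(log(3)/2) = 42.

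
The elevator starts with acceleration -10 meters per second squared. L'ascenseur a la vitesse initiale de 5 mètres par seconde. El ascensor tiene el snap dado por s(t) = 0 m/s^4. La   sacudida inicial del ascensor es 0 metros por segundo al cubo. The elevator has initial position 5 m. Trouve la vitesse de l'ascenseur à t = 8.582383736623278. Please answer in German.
Ausgehend von dem Snap s(t) = 0, nehmen wir 3 Integrale. Das Integral von dem Snap ist der Ruck. Mit j(0) = 0 erhalten wir j(t) = 0. Mit ∫j(t)dt und Anwendung von a(0) = -10, finden wir a(t) = -10. Durch Integration von der Beschleunigung und Verwendung der Anfangsbedingung v(0) = 5, erhalten wir v(t) = 5 - 10·t. Aus der Gleichung für die Geschwindigkeit v(t) = 5 - 10·t, setzen wir t = 8.582383736623278 ein und erhalten v = -80.8238373662328.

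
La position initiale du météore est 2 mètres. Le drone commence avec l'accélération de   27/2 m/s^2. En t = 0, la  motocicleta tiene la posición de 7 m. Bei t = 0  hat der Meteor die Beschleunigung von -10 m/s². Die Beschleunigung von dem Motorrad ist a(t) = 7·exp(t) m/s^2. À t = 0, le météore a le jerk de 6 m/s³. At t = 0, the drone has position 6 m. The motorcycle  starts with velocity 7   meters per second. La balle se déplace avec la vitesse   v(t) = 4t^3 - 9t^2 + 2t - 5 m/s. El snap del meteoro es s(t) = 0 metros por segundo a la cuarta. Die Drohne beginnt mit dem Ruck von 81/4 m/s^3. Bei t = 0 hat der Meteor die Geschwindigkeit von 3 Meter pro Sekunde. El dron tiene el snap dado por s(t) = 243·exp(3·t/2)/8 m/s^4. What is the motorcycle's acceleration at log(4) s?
From the given acceleration equation a(t) = 7·exp(t), we substitute t = log(4) to get a = 28.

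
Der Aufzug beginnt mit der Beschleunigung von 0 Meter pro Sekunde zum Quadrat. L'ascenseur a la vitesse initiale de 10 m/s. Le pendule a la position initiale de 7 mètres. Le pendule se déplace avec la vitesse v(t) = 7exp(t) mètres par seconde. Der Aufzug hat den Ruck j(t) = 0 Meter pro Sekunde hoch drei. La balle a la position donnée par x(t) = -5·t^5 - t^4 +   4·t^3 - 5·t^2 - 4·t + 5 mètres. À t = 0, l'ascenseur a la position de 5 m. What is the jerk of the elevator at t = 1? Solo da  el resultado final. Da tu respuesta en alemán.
Bei t = 1, j = 0.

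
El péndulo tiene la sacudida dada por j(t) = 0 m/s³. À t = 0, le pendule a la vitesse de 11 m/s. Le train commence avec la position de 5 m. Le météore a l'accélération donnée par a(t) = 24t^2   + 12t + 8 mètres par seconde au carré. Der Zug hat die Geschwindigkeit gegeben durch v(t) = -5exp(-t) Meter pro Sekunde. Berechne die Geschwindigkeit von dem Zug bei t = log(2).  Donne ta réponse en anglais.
We have velocity v(t) = -5·exp(-t). Substituting t = log(2): v(log(2)) = -5/2.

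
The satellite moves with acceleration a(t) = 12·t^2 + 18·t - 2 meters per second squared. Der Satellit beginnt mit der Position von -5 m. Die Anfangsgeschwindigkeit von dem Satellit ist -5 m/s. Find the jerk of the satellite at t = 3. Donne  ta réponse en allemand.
Um dies zu lösen, müssen wir 1 Ableitung unserer Gleichung für die Beschleunigung a(t) = 12·t^2 + 18·t - 2 nehmen. Die Ableitung von der Beschleunigung ergibt den Ruck: j(t) = 24·t + 18. Mit j(t) = 24·t + 18 und Einsetzen von t = 3, finden wir j = 90.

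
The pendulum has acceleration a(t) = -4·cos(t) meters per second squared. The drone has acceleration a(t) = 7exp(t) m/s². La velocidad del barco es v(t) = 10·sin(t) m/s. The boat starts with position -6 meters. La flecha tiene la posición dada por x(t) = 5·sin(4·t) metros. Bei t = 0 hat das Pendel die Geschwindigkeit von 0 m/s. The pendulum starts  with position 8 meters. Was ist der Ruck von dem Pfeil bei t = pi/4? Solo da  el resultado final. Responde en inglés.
The jerk at t = pi/4 is j = 320.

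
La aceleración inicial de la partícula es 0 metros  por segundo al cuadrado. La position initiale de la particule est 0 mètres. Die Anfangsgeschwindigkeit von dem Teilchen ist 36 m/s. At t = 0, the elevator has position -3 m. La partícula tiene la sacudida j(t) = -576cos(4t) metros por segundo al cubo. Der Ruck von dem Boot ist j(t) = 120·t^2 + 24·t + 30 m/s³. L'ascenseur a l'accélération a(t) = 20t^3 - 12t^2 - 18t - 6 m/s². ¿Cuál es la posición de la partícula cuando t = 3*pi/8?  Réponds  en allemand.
Ausgehend von dem Ruck j(t) = -576·cos(4·t), nehmen wir 3 Integrale. Durch Integration von dem Ruck und Verwendung der Anfangsbedingung a(0) = 0, erhalten wir a(t) = -144·sin(4·t). Durch Integration von der Beschleunigung und Verwendung der Anfangsbedingung v(0) = 36, erhalten wir v(t) = 36·cos(4·t). Mit ∫v(t)dt und Anwendung von x(0) = 0, finden wir x(t) = 9·sin(4·t). Aus der Gleichung für die Position x(t) = 9·sin(4·t), setzen wir t = 3*pi/8 ein und erhalten x = -9.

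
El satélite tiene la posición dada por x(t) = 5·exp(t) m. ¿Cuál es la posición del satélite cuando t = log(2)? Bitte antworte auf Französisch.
De l'équation de la position x(t) = 5·exp(t), nous substituons t = log(2) pour obtenir x = 10.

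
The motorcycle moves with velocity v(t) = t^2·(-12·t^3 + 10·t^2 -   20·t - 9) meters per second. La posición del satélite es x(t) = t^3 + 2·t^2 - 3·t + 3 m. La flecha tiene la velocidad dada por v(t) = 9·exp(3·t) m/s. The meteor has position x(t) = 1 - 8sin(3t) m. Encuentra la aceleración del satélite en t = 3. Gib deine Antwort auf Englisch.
To solve this, we need to take 2 derivatives of our position equation x(t) = t^3 + 2·t^2 - 3·t + 3. Differentiating position, we get velocity: v(t) = 3·t^2 + 4·t - 3. Taking d/dt of v(t), we find a(t) = 6·t + 4. From the given acceleration equation a(t) = 6·t + 4, we substitute t = 3 to get a = 22.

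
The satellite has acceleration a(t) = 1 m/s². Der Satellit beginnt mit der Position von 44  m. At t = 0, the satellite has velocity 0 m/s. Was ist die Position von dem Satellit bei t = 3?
Wir müssen unsere Gleichung für die Beschleunigung a(t) = 1 2-mal integrieren. Das Integral von der Beschleunigung, mit v(0) = 0, ergibt die Geschwindigkeit: v(t) = t. Das Integral von der Geschwindigkeit, mit x(0) = 44, ergibt die Position: x(t) = t^2/2 + 44. Mit x(t) = t^2/2 + 44 und Einsetzen von t = 3, finden wir x = 97/2.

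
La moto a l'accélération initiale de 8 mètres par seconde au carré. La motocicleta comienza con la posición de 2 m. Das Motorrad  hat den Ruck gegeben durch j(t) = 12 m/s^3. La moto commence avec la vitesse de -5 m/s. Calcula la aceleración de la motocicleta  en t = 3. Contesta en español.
Partiendo de la sacudida j(t) = 12, tomamos 1 antiderivada. Tomando ∫j(t)dt y aplicando a(0) = 8, encontramos a(t) = 12·t + 8. De la ecuación de la aceleración a(t) = 12·t + 8, sustituimos t = 3 para obtener a = 44.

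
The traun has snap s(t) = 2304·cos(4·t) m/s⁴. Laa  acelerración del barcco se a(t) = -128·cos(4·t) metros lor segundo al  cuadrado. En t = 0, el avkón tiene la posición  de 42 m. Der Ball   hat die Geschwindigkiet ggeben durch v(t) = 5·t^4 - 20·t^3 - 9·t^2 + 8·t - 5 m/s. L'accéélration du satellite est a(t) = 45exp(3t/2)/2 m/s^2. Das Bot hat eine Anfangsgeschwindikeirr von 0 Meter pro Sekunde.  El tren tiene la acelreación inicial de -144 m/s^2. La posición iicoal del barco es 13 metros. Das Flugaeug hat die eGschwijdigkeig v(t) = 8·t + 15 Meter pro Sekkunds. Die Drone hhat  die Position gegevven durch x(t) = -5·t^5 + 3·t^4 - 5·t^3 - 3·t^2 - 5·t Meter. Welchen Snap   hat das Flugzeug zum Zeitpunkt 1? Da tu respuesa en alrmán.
Um dies zu lösen, müssen wir 3 Ableitungen unserer Gleichung für die Geschwindigkeit v(t) = 8·t + 15 nehmen. Mit d/dt von v(t) finden wir a(t) = 8. Mit d/dt von a(t) finden wir j(t) = 0. Durch Ableiten von dem Ruck erhalten wir den Snap: s(t) = 0. Mit s(t) = 0 und Einsetzen von t = 1, finden wir s = 0.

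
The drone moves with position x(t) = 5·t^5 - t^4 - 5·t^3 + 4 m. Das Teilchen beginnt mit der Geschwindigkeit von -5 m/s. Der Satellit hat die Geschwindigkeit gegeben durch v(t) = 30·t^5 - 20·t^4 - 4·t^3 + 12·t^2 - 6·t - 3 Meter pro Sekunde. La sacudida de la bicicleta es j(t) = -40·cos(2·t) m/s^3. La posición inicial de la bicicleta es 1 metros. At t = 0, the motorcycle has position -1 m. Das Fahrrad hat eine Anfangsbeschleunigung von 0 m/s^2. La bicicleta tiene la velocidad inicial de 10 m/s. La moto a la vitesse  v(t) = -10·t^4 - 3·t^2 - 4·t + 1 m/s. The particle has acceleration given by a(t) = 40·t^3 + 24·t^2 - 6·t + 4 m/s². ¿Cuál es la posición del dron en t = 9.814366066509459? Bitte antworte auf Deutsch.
Aus der Gleichung für die Position x(t) = 5·t^5 - t^4 - 5·t^3 + 4, setzen wir t = 9.814366066509459 ein und erhalten x = 441282.253914368.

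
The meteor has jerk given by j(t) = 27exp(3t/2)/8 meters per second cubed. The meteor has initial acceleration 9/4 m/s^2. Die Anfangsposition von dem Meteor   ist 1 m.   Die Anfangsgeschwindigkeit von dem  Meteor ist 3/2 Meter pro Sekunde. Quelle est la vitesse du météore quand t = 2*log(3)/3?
Pour résoudre ceci, nous devons prendre 2 intégrales de notre équation du jerk j(t) = 27·exp(3·t/2)/8. L'intégrale du jerk est l'accélération. En utilisant a(0) = 9/4, nous obtenons a(t) = 9·exp(3·t/2)/4. La primitive de l'accélération est la vitesse. En utilisant v(0) = 3/2, nous obtenons v(t) = 3·exp(3·t/2)/2. De l'équation de la vitesse v(t) = 3·exp(3·t/2)/2, nous substituons t = 2*log(3)/3 pour obtenir v = 9/2.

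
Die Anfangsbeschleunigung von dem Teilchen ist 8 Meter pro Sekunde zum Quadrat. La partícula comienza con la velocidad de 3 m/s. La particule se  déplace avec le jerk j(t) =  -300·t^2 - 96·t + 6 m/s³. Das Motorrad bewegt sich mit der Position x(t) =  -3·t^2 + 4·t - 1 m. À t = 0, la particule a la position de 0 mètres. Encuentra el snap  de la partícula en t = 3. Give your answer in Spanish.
Debemos derivar nuestra ecuación de la sacudida j(t) = -300·t^2 - 96·t + 6 1 vez. Derivando la sacudida, obtenemos el snap: s(t) = -600·t - 96. Tenemos el snap s(t) = -600·t - 96. Sustituyendo t = 3: s(3) = -1896.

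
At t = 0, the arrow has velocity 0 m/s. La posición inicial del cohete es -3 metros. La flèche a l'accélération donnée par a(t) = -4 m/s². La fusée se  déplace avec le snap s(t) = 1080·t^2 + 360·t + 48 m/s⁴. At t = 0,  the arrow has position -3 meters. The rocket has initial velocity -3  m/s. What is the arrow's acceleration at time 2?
Using a(t) = -4 and substituting t = 2, we find a = -4.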